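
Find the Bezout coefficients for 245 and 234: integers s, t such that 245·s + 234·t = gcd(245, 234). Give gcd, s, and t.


Euclidean algorithm on (245, 234) — divide until remainder is 0:
  245 = 1 · 234 + 11
  234 = 21 · 11 + 3
  11 = 3 · 3 + 2
  3 = 1 · 2 + 1
  2 = 2 · 1 + 0
gcd(245, 234) = 1.
Track Bezout coefficients alongside the remainders: start with r₀ = 245 = a·1 + b·0 (s = 1, t = 0) and r₁ = 234 = a·0 + b·1 (s = 0, t = 1); each new remainder r_{k+1} = r_{k-1} − q_k·r_k inherits s_{k+1} = s_{k-1} − q_k·s_k, t_{k+1} = t_{k-1} − q_k·t_k, so r_k = a·s_k + b·t_k at every step:
  q = 1: r = 11, s = 1 − 1·0 = 1, t = 0 − 1·1 = -1  (check: 245·1 + 234·(-1) = 11)
  q = 21: r = 3, s = 0 − 21·1 = -21, t = 1 − 21·(-1) = 22  (check: 245·(-21) + 234·22 = 3)
  q = 3: r = 2, s = 1 − 3·(-21) = 64, t = -1 − 3·22 = -67  (check: 245·64 + 234·(-67) = 2)
  q = 1: r = 1, s = -21 − 1·64 = -85, t = 22 − 1·(-67) = 89  (check: 245·(-85) + 234·89 = 1)
The row with r = 1 (the gcd) gives the Bezout coefficients s = -85, t = 89.
Result: 245 · (-85) + 234 · (89) = 1.

gcd(245, 234) = 1; s = -85, t = 89 (check: 245·(-85) + 234·89 = 1).


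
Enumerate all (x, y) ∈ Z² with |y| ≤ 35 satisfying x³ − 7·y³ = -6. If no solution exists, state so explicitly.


The equation is x³ - 7y³ = -6. For fixed y, x³ = 7·y³ − 6, so a solution requires the RHS to be a perfect cube.
Strategy: iterate y from -35 to 35, compute RHS = 7·y³ − 6, and check whether it is a (positive or negative) perfect cube.
Check small values of y:
  y = 0: RHS = -6 is not a perfect cube.
  y = 1: RHS = 1 = (1)³ ⇒ x = 1 works.
  y = -1: RHS = -13 is not a perfect cube.
  y = 2: RHS = 50 is not a perfect cube.
  y = -2: RHS = -62 is not a perfect cube.
  y = 3: RHS = 183 is not a perfect cube.
  y = -3: RHS = -195 is not a perfect cube.
Continuing the search up to |y| = 35 finds no further solutions beyond those listed.
Collected solutions: (1, 1).

Solutions (with |y| ≤ 35): (1, 1).


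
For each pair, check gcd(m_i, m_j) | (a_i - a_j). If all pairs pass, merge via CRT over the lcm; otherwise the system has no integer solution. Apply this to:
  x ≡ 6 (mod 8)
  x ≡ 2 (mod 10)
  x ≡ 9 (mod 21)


Moduli 8, 10, 21 are not pairwise coprime, so CRT works modulo lcm(m_i) when all pairwise compatibility conditions hold.
Pairwise compatibility: gcd(m_i, m_j) must divide a_i - a_j for every pair.
Merge one congruence at a time:
  Start: x ≡ 6 (mod 8).
  Combine with x ≡ 2 (mod 10): gcd(8, 10) = 2; 2 - 6 = -4, which IS divisible by 2, so compatible.
    Write x = 6 + 8·t and substitute into x ≡ 2 (mod 10): 8·t ≡ 2 − 6 = -4 (mod 10).
    Divide the congruence (and modulus) by g = 2: 4·t ≡ -2 (mod 5).
    Reduce coefficients mod 5: 4·t ≡ 3 (mod 5).
    The inverse of 4 mod 5 is 4 (since 4·4 = 16 = 3·5 + 1), so t ≡ 4·3 = 12 ≡ 2 (mod 5).
    Then x = 6 + 8·2 = 22, valid modulo lcm(8, 10) = 40: x ≡ 22 (mod 40).
  Combine with x ≡ 9 (mod 21): gcd(40, 21) = 1; 9 - 22 = -13, which IS divisible by 1, so compatible.
    Write x = 22 + 40·t and substitute into x ≡ 9 (mod 21): 40·t ≡ 9 − 22 = -13 (mod 21).
    Reduce coefficients mod 21: 19·t ≡ 8 (mod 21).
    The inverse of 19 mod 21 is 10 (since 19·10 = 190 = 9·21 + 1), so t ≡ 10·8 = 80 ≡ 17 (mod 21).
    Then x = 22 + 40·17 = 702, valid modulo lcm(40, 21) = 840: x ≡ 702 (mod 840).
Verify: 702 mod 8 = 6, 702 mod 10 = 2, 702 mod 21 = 9.

x ≡ 702 (mod 840).


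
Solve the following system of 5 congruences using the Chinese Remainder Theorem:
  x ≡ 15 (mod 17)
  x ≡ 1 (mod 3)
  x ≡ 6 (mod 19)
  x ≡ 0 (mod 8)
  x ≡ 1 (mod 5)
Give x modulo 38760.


Product of moduli M = 17 · 3 · 19 · 8 · 5 = 38760.
Merge one congruence at a time:
  Start: x ≡ 15 (mod 17).
  Combine with x ≡ 1 (mod 3); new modulus lcm = 51.
    Write x = 15 + 17·t and substitute into x ≡ 1 (mod 3): 17·t ≡ 1 − 15 = -14 (mod 3).
    Reduce coefficients mod 3: 2·t ≡ 1 (mod 3).
    The inverse of 2 mod 3 is 2 (since 2·2 = 4 = 1·3 + 1), so t ≡ 2·1 = 2 ≡ 2 (mod 3).
    Then x = 15 + 17·2 = 49, valid modulo lcm(17, 3) = 51: x ≡ 49 (mod 51).
  Combine with x ≡ 6 (mod 19); new modulus lcm = 969.
    Write x = 49 + 51·t and substitute into x ≡ 6 (mod 19): 51·t ≡ 6 − 49 = -43 (mod 19).
    Reduce coefficients mod 19: 13·t ≡ 14 (mod 19).
    The inverse of 13 mod 19 is 3 (since 13·3 = 39 = 2·19 + 1), so t ≡ 3·14 = 42 ≡ 4 (mod 19).
    Then x = 49 + 51·4 = 253, valid modulo lcm(51, 19) = 969: x ≡ 253 (mod 969).
  Combine with x ≡ 0 (mod 8); new modulus lcm = 7752.
    Write x = 253 + 969·t and substitute into x ≡ 0 (mod 8): 969·t ≡ 0 − 253 = -253 (mod 8).
    Reduce coefficients mod 8: 1·t ≡ 3 (mod 8).
    So t ≡ 3 (mod 8).
    Then x = 253 + 969·3 = 3160, valid modulo lcm(969, 8) = 7752: x ≡ 3160 (mod 7752).
  Combine with x ≡ 1 (mod 5); new modulus lcm = 38760.
    Write x = 3160 + 7752·t and substitute into x ≡ 1 (mod 5): 7752·t ≡ 1 − 3160 = -3159 (mod 5).
    Reduce coefficients mod 5: 2·t ≡ 1 (mod 5).
    The inverse of 2 mod 5 is 3 (since 2·3 = 6 = 1·5 + 1), so t ≡ 3·1 = 3 ≡ 3 (mod 5).
    Then x = 3160 + 7752·3 = 26416, valid modulo lcm(7752, 5) = 38760: x ≡ 26416 (mod 38760).
Verify against each original: 26416 mod 17 = 15, 26416 mod 3 = 1, 26416 mod 19 = 6, 26416 mod 8 = 0, 26416 mod 5 = 1.

x ≡ 26416 (mod 38760).


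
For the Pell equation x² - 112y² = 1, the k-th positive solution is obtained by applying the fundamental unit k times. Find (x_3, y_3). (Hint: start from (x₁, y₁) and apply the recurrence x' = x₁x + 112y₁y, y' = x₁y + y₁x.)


Step 1: Find the fundamental solution (x₁, y₁) of x² - 112y² = 1.
  Expand √112 as a continued fraction. a₀ = ⌊√112⌋ = 10; iterate m_{k+1} = d_k·a_k − m_k, d_{k+1} = (112 − m_{k+1}²)/d_k, a_{k+1} = ⌊(a₀ + m_{k+1})/d_{k+1}⌋ (starting m₀ = 0, d₀ = 1), with convergents p_k = a_k·p_{k-1} + p_{k-2}, q_k = a_k·q_{k-1} + q_{k-2} (p₋₁ = 1, q₋₁ = 0):
  k = 0: a₀ = 10; p₀/q₀ = 10/1; p₀² − 112·q₀² = 100 − 112 = -12.
  k = 1: m = 10, d = 12, a = ⌊(10 + 10)/12⌋ = 1; p/q = (1·10 + 1)/(1·1 + 0) = 11/1; p² − 112·q² = 121 − 112 = 9.
  k = 2: m = 2, d = 9, a = ⌊(10 + 2)/9⌋ = 1; p/q = (1·11 + 10)/(1·1 + 1) = 21/2; p² − 112·q² = 441 − 448 = -7.
  k = 3: m = 7, d = 7, a = ⌊(10 + 7)/7⌋ = 2; p/q = (2·21 + 11)/(2·2 + 1) = 53/5; p² − 112·q² = 2809 − 2800 = 9.
  k = 4: m = 7, d = 9, a = ⌊(10 + 7)/9⌋ = 1; p/q = (1·53 + 21)/(1·5 + 2) = 74/7; p² − 112·q² = 5476 − 5488 = -12.
  k = 5: m = 2, d = 12, a = ⌊(10 + 2)/12⌋ = 1; p/q = (1·74 + 53)/(1·7 + 5) = 127/12; p² − 112·q² = 16129 − 16128 = 1.
  The first convergent with p² − 112·q² = 1 gives the fundamental solution (x₁, y₁) = (127, 12).
Step 2: Apply the recurrence (x_{n+1}, y_{n+1}) = (x₁x_n + 112y₁y_n, x₁y_n + y₁x_n) repeatedly.
  From (x_1, y_1) = (127, 12): x_2 = 127·127 + 112·12·12 = 32257; y_2 = 127·12 + 12·127 = 3048.
  From (x_2, y_2) = (32257, 3048): x_3 = 127·32257 + 112·12·3048 = 8193151; y_3 = 127·3048 + 12·32257 = 774180.
Step 3: Verify x_3² - 112·y_3² = 67127723308801 - 67127723308800 = 1 (should be 1). ✓

(x_1, y_1) = (127, 12); (x_3, y_3) = (8193151, 774180).


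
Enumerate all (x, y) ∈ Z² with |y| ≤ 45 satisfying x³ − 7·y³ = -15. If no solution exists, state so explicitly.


The equation is x³ - 7y³ = -15. For fixed y, x³ = 7·y³ − 15, so a solution requires the RHS to be a perfect cube.
Strategy: iterate y from -45 to 45, compute RHS = 7·y³ − 15, and check whether it is a (positive or negative) perfect cube.
Check small values of y:
  y = 0: RHS = -15 is not a perfect cube.
  y = 1: RHS = -8 = (-2)³ ⇒ x = -2 works.
  y = -1: RHS = -22 is not a perfect cube.
  y = 2: RHS = 41 is not a perfect cube.
  y = -2: RHS = -71 is not a perfect cube.
  y = 3: RHS = 174 is not a perfect cube.
  y = -3: RHS = -204 is not a perfect cube.
Continuing, at y = -23: RHS = -85184 = (-44)³ ⇒ x = -44 works.
Searching the remaining y in |y| ≤ 45 finds no further solutions.
Collected solutions: (-2, 1), (-44, -23).

Solutions (with |y| ≤ 45): (-2, 1), (-44, -23).


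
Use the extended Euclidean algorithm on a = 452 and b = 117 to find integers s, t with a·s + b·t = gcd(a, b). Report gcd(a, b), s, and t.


Euclidean algorithm on (452, 117) — divide until remainder is 0:
  452 = 3 · 117 + 101
  117 = 1 · 101 + 16
  101 = 6 · 16 + 5
  16 = 3 · 5 + 1
  5 = 5 · 1 + 0
gcd(452, 117) = 1.
Track Bezout coefficients alongside the remainders: start with r₀ = 452 = a·1 + b·0 (s = 1, t = 0) and r₁ = 117 = a·0 + b·1 (s = 0, t = 1); each new remainder r_{k+1} = r_{k-1} − q_k·r_k inherits s_{k+1} = s_{k-1} − q_k·s_k, t_{k+1} = t_{k-1} − q_k·t_k, so r_k = a·s_k + b·t_k at every step:
  q = 3: r = 101, s = 1 − 3·0 = 1, t = 0 − 3·1 = -3  (check: 452·1 + 117·(-3) = 101)
  q = 1: r = 16, s = 0 − 1·1 = -1, t = 1 − 1·(-3) = 4  (check: 452·(-1) + 117·4 = 16)
  q = 6: r = 5, s = 1 − 6·(-1) = 7, t = -3 − 6·4 = -27  (check: 452·7 + 117·(-27) = 5)
  q = 3: r = 1, s = -1 − 3·7 = -22, t = 4 − 3·(-27) = 85  (check: 452·(-22) + 117·85 = 1)
The row with r = 1 (the gcd) gives the Bezout coefficients s = -22, t = 85.
Result: 452 · (-22) + 117 · (85) = 1.

gcd(452, 117) = 1; s = -22, t = 85 (check: 452·(-22) + 117·85 = 1).


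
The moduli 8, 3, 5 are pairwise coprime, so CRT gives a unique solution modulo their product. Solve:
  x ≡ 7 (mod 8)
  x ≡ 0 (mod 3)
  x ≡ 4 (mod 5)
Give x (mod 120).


Moduli 8, 3, 5 are pairwise coprime; by CRT there is a unique solution modulo M = 8 · 3 · 5 = 120.
Solve pairwise, accumulating the modulus:
  Start with x ≡ 7 (mod 8).
  Combine with x ≡ 0 (mod 3): since gcd(8, 3) = 1, we get a unique residue mod 24.
    Write x = 7 + 8·t and substitute into x ≡ 0 (mod 3): 8·t ≡ 0 − 7 = -7 (mod 3).
    Reduce coefficients mod 3: 2·t ≡ 2 (mod 3).
    The inverse of 2 mod 3 is 2 (since 2·2 = 4 = 1·3 + 1), so t ≡ 2·2 = 4 ≡ 1 (mod 3).
    Then x = 7 + 8·1 = 15, valid modulo lcm(8, 3) = 24: x ≡ 15 (mod 24).
  Combine with x ≡ 4 (mod 5): since gcd(24, 5) = 1, we get a unique residue mod 120.
    Write x = 15 + 24·t and substitute into x ≡ 4 (mod 5): 24·t ≡ 4 − 15 = -11 (mod 5).
    Reduce coefficients mod 5: 4·t ≡ 4 (mod 5).
    The inverse of 4 mod 5 is 4 (since 4·4 = 16 = 3·5 + 1), so t ≡ 4·4 = 16 ≡ 1 (mod 5).
    Then x = 15 + 24·1 = 39, valid modulo lcm(24, 5) = 120: x ≡ 39 (mod 120).
Verify: 39 mod 8 = 7 ✓, 39 mod 3 = 0 ✓, 39 mod 5 = 4 ✓.

x ≡ 39 (mod 120).


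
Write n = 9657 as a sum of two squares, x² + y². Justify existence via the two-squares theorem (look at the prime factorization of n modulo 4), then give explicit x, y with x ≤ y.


Step 1: Factor n = 9657 = 3^2 · 29 · 37.
Step 2: Check the mod-4 condition on each prime factor: 3 ≡ 3 (mod 4), exponent 2 (must be even); 29 ≡ 1 (mod 4), exponent 1; 37 ≡ 1 (mod 4), exponent 1.
All primes ≡ 3 (mod 4) appear to even exponent (or don't appear), so by the two-squares theorem n IS expressible as a sum of two squares.
Step 3: Build a representation. Group n = k² · m with k = 3 and m = 29 · 37 = 1073 (a product of primes ≡ 1 (mod 4)); a representation of m scales to one of n via (k·x)² + (k·y)² = k²(x² + y²). Each prime p ≡ 1 (mod 4) is itself a sum of two squares; find a² by testing p − a² for a perfect square:
  29: 29 − 1² = 28, 29 − 2² = 25 = 5² ⇒ 29 = 2² + 5².
  37: 37 − 1² = 36 = 6² ⇒ 37 = 1² + 6².
  Combine using the Brahmagupta–Fibonacci identity (a² + b²)(c² + d²) = (ac − bd)² + (ad + bc)² = (ac + bd)² + (ad − bc)²:
  29 · 37 = 1073: from (2² + 5²)(1² + 6²), take (2·1 − 5·6, 2·6 + 5·1) = (2 − 30, 12 + 5) = (-28, 17); dropping signs (only squares matter) gives (28, 17); check 28² + 17² = 784 + 289 = 1073 ✓.
  Scale by k = 3: (3·28, 3·17) = (84, 51).
Step 4: Order so x ≤ y and verify: 51² + 84² = 2601 + 7056 = 9657 = n. ✓

n = 9657 = 51² + 84² (one valid representation with x ≤ y).


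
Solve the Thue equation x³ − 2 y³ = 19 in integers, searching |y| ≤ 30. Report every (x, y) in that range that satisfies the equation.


The equation is x³ - 2y³ = 19. For fixed y, x³ = 2·y³ + 19, so a solution requires the RHS to be a perfect cube.
Strategy: iterate y from -30 to 30, compute RHS = 2·y³ + 19, and check whether it is a (positive or negative) perfect cube.
Check small values of y:
  y = 0: RHS = 19 is not a perfect cube.
  y = 1: RHS = 21 is not a perfect cube.
  y = -1: RHS = 17 is not a perfect cube.
  y = 2: RHS = 35 is not a perfect cube.
  y = -2: RHS = 3 is not a perfect cube.
  y = 3: RHS = 73 is not a perfect cube.
  y = -3: RHS = -35 is not a perfect cube.
Continuing the search up to |y| = 30 finds no solutions either.
No (x, y) in the scanned range satisfies the equation.

No integer solutions with |y| ≤ 30.


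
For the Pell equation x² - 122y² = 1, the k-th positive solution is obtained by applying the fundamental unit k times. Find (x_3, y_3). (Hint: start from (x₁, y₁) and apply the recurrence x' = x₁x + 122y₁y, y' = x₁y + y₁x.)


Step 1: Find the fundamental solution (x₁, y₁) of x² - 122y² = 1.
  Expand √122 as a continued fraction. a₀ = ⌊√122⌋ = 11; iterate m_{k+1} = d_k·a_k − m_k, d_{k+1} = (122 − m_{k+1}²)/d_k, a_{k+1} = ⌊(a₀ + m_{k+1})/d_{k+1}⌋ (starting m₀ = 0, d₀ = 1), with convergents p_k = a_k·p_{k-1} + p_{k-2}, q_k = a_k·q_{k-1} + q_{k-2} (p₋₁ = 1, q₋₁ = 0):
  k = 0: a₀ = 11; p₀/q₀ = 11/1; p₀² − 122·q₀² = 121 − 122 = -1.
  k = 1: m = 11, d = 1, a = ⌊(11 + 11)/1⌋ = 22; p/q = (22·11 + 1)/(22·1 + 0) = 243/22; p² − 122·q² = 59049 − 59048 = 1.
  The first convergent with p² − 122·q² = 1 gives the fundamental solution (x₁, y₁) = (243, 22).
Step 2: Apply the recurrence (x_{n+1}, y_{n+1}) = (x₁x_n + 122y₁y_n, x₁y_n + y₁x_n) repeatedly.
  From (x_1, y_1) = (243, 22): x_2 = 243·243 + 122·22·22 = 118097; y_2 = 243·22 + 22·243 = 10692.
  From (x_2, y_2) = (118097, 10692): x_3 = 243·118097 + 122·22·10692 = 57394899; y_3 = 243·10692 + 22·118097 = 5196290.
Step 3: Verify x_3² - 122·y_3² = 3294174431220201 - 3294174431220200 = 1 (should be 1). ✓

(x_1, y_1) = (243, 22); (x_3, y_3) = (57394899, 5196290).


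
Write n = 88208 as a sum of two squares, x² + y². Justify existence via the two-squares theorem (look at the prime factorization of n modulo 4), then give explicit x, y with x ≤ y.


Step 1: Factor n = 88208 = 2^4 · 37 · 149.
Step 2: Check the mod-4 condition on each prime factor: 2 = 2 (special); 37 ≡ 1 (mod 4), exponent 1; 149 ≡ 1 (mod 4), exponent 1.
All primes ≡ 3 (mod 4) appear to even exponent (or don't appear), so by the two-squares theorem n IS expressible as a sum of two squares.
Step 3: Build a representation. Group n = k² · m with k = 4 and m = 37 · 149 = 5513 (a product of primes ≡ 1 (mod 4)); a representation of m scales to one of n via (k·x)² + (k·y)² = k²(x² + y²). Each prime p ≡ 1 (mod 4) is itself a sum of two squares; find a² by testing p − a² for a perfect square:
  37: 37 − 1² = 36 = 6² ⇒ 37 = 1² + 6².
  149: 149 − 1² = 148, 149 − 2² = 145, 149 − 3² = 140, 149 − 4² = 133, 149 − 5² = 124, 149 − 6² = 113, 149 − 7² = 100 = 10² ⇒ 149 = 7² + 10².
  Combine using the Brahmagupta–Fibonacci identity (a² + b²)(c² + d²) = (ac − bd)² + (ad + bc)² = (ac + bd)² + (ad − bc)²:
  37 · 149 = 5513: from (1² + 6²)(7² + 10²), take (1·7 − 6·10, 1·10 + 6·7) = (7 − 60, 10 + 42) = (-53, 52); dropping signs (only squares matter) gives (53, 52); check 53² + 52² = 2809 + 2704 = 5513 ✓.
  Scale by k = 4: (4·53, 4·52) = (212, 208).
Step 4: Order so x ≤ y and verify: 208² + 212² = 43264 + 44944 = 88208 = n. ✓

n = 88208 = 208² + 212² (one valid representation with x ≤ y).


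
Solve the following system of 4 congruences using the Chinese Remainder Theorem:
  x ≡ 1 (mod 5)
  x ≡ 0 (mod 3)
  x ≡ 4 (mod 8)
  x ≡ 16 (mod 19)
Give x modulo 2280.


Product of moduli M = 5 · 3 · 8 · 19 = 2280.
Merge one congruence at a time:
  Start: x ≡ 1 (mod 5).
  Combine with x ≡ 0 (mod 3); new modulus lcm = 15.
    Write x = 1 + 5·t and substitute into x ≡ 0 (mod 3): 5·t ≡ 0 − 1 = -1 (mod 3).
    Reduce coefficients mod 3: 2·t ≡ 2 (mod 3).
    The inverse of 2 mod 3 is 2 (since 2·2 = 4 = 1·3 + 1), so t ≡ 2·2 = 4 ≡ 1 (mod 3).
    Then x = 1 + 5·1 = 6, valid modulo lcm(5, 3) = 15: x ≡ 6 (mod 15).
  Combine with x ≡ 4 (mod 8); new modulus lcm = 120.
    Write x = 6 + 15·t and substitute into x ≡ 4 (mod 8): 15·t ≡ 4 − 6 = -2 (mod 8).
    Reduce coefficients mod 8: 7·t ≡ 6 (mod 8).
    The inverse of 7 mod 8 is 7 (since 7·7 = 49 = 6·8 + 1), so t ≡ 7·6 = 42 ≡ 2 (mod 8).
    Then x = 6 + 15·2 = 36, valid modulo lcm(15, 8) = 120: x ≡ 36 (mod 120).
  Combine with x ≡ 16 (mod 19); new modulus lcm = 2280.
    Write x = 36 + 120·t and substitute into x ≡ 16 (mod 19): 120·t ≡ 16 − 36 = -20 (mod 19).
    Reduce coefficients mod 19: 6·t ≡ 18 (mod 19).
    The inverse of 6 mod 19 is 16 (since 6·16 = 96 = 5·19 + 1), so t ≡ 16·18 = 288 ≡ 3 (mod 19).
    Then x = 36 + 120·3 = 396, valid modulo lcm(120, 19) = 2280: x ≡ 396 (mod 2280).
Verify against each original: 396 mod 5 = 1, 396 mod 3 = 0, 396 mod 8 = 4, 396 mod 19 = 16.

x ≡ 396 (mod 2280).


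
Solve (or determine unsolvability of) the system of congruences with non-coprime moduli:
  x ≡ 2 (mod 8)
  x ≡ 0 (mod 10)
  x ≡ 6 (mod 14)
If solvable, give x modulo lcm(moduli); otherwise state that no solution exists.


Moduli 8, 10, 14 are not pairwise coprime, so CRT works modulo lcm(m_i) when all pairwise compatibility conditions hold.
Pairwise compatibility: gcd(m_i, m_j) must divide a_i - a_j for every pair.
Merge one congruence at a time:
  Start: x ≡ 2 (mod 8).
  Combine with x ≡ 0 (mod 10): gcd(8, 10) = 2; 0 - 2 = -2, which IS divisible by 2, so compatible.
    Write x = 2 + 8·t and substitute into x ≡ 0 (mod 10): 8·t ≡ 0 − 2 = -2 (mod 10).
    Divide the congruence (and modulus) by g = 2: 4·t ≡ -1 (mod 5).
    Reduce coefficients mod 5: 4·t ≡ 4 (mod 5).
    The inverse of 4 mod 5 is 4 (since 4·4 = 16 = 3·5 + 1), so t ≡ 4·4 = 16 ≡ 1 (mod 5).
    Then x = 2 + 8·1 = 10, valid modulo lcm(8, 10) = 40: x ≡ 10 (mod 40).
  Combine with x ≡ 6 (mod 14): gcd(40, 14) = 2; 6 - 10 = -4, which IS divisible by 2, so compatible.
    Write x = 10 + 40·t and substitute into x ≡ 6 (mod 14): 40·t ≡ 6 − 10 = -4 (mod 14).
    Divide the congruence (and modulus) by g = 2: 20·t ≡ -2 (mod 7).
    Reduce coefficients mod 7: 6·t ≡ 5 (mod 7).
    The inverse of 6 mod 7 is 6 (since 6·6 = 36 = 5·7 + 1), so t ≡ 6·5 = 30 ≡ 2 (mod 7).
    Then x = 10 + 40·2 = 90, valid modulo lcm(40, 14) = 280: x ≡ 90 (mod 280).
Verify: 90 mod 8 = 2, 90 mod 10 = 0, 90 mod 14 = 6.

x ≡ 90 (mod 280).


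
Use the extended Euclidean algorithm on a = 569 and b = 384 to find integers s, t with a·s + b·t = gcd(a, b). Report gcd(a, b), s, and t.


Euclidean algorithm on (569, 384) — divide until remainder is 0:
  569 = 1 · 384 + 185
  384 = 2 · 185 + 14
  185 = 13 · 14 + 3
  14 = 4 · 3 + 2
  3 = 1 · 2 + 1
  2 = 2 · 1 + 0
gcd(569, 384) = 1.
Track Bezout coefficients alongside the remainders: start with r₀ = 569 = a·1 + b·0 (s = 1, t = 0) and r₁ = 384 = a·0 + b·1 (s = 0, t = 1); each new remainder r_{k+1} = r_{k-1} − q_k·r_k inherits s_{k+1} = s_{k-1} − q_k·s_k, t_{k+1} = t_{k-1} − q_k·t_k, so r_k = a·s_k + b·t_k at every step:
  q = 1: r = 185, s = 1 − 1·0 = 1, t = 0 − 1·1 = -1  (check: 569·1 + 384·(-1) = 185)
  q = 2: r = 14, s = 0 − 2·1 = -2, t = 1 − 2·(-1) = 3  (check: 569·(-2) + 384·3 = 14)
  q = 13: r = 3, s = 1 − 13·(-2) = 27, t = -1 − 13·3 = -40  (check: 569·27 + 384·(-40) = 3)
  q = 4: r = 2, s = -2 − 4·27 = -110, t = 3 − 4·(-40) = 163  (check: 569·(-110) + 384·163 = 2)
  q = 1: r = 1, s = 27 − 1·(-110) = 137, t = -40 − 1·163 = -203  (check: 569·137 + 384·(-203) = 1)
The row with r = 1 (the gcd) gives the Bezout coefficients s = 137, t = -203.
Result: 569 · (137) + 384 · (-203) = 1.

gcd(569, 384) = 1; s = 137, t = -203 (check: 569·137 + 384·(-203) = 1).


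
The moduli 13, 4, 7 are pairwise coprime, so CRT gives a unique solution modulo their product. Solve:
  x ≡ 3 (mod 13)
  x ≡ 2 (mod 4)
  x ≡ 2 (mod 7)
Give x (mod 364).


Moduli 13, 4, 7 are pairwise coprime; by CRT there is a unique solution modulo M = 13 · 4 · 7 = 364.
Solve pairwise, accumulating the modulus:
  Start with x ≡ 3 (mod 13).
  Combine with x ≡ 2 (mod 4): since gcd(13, 4) = 1, we get a unique residue mod 52.
    Write x = 3 + 13·t and substitute into x ≡ 2 (mod 4): 13·t ≡ 2 − 3 = -1 (mod 4).
    Reduce coefficients mod 4: 1·t ≡ 3 (mod 4).
    So t ≡ 3 (mod 4).
    Then x = 3 + 13·3 = 42, valid modulo lcm(13, 4) = 52: x ≡ 42 (mod 52).
  Combine with x ≡ 2 (mod 7): since gcd(52, 7) = 1, we get a unique residue mod 364.
    Write x = 42 + 52·t and substitute into x ≡ 2 (mod 7): 52·t ≡ 2 − 42 = -40 (mod 7).
    Reduce coefficients mod 7: 3·t ≡ 2 (mod 7).
    The inverse of 3 mod 7 is 5 (since 3·5 = 15 = 2·7 + 1), so t ≡ 5·2 = 10 ≡ 3 (mod 7).
    Then x = 42 + 52·3 = 198, valid modulo lcm(52, 7) = 364: x ≡ 198 (mod 364).
Verify: 198 mod 13 = 3 ✓, 198 mod 4 = 2 ✓, 198 mod 7 = 2 ✓.

x ≡ 198 (mod 364).


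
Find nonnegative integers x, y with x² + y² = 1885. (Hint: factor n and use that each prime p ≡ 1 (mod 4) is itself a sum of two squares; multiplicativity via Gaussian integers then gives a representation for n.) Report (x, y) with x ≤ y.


Step 1: Factor n = 1885 = 5 · 13 · 29.
Step 2: Check the mod-4 condition on each prime factor: 5 ≡ 1 (mod 4), exponent 1; 13 ≡ 1 (mod 4), exponent 1; 29 ≡ 1 (mod 4), exponent 1.
All primes ≡ 3 (mod 4) appear to even exponent (or don't appear), so by the two-squares theorem n IS expressible as a sum of two squares.
Step 3: Build a representation. Here n = 5 · 13 · 29 is a product of primes ≡ 1 (mod 4). Each prime p ≡ 1 (mod 4) is itself a sum of two squares; find a² by testing p − a² for a perfect square:
  5: 5 − 1² = 4 = 2² ⇒ 5 = 1² + 2².
  13: 13 − 1² = 12, 13 − 2² = 9 = 3² ⇒ 13 = 2² + 3².
  29: 29 − 1² = 28, 29 − 2² = 25 = 5² ⇒ 29 = 2² + 5².
  Combine using the Brahmagupta–Fibonacci identity (a² + b²)(c² + d²) = (ac − bd)² + (ad + bc)² = (ac + bd)² + (ad − bc)²:
  5 · 13 = 65: from (1² + 2²)(2² + 3²), take (1·2 − 2·3, 1·3 + 2·2) = (2 − 6, 3 + 4) = (-4, 7); dropping signs (only squares matter) gives (4, 7); check 4² + 7² = 16 + 49 = 65 ✓.
  65 · 29 = 1885: from (4² + 7²)(2² + 5²), take (4·2 − 7·5, 4·5 + 7·2) = (8 − 35, 20 + 14) = (-27, 34); dropping signs (only squares matter) gives (27, 34); check 27² + 34² = 729 + 1156 = 1885 ✓.
Step 4: Order so x ≤ y and verify: 27² + 34² = 729 + 1156 = 1885 = n. ✓

n = 1885 = 27² + 34² (one valid representation with x ≤ y).


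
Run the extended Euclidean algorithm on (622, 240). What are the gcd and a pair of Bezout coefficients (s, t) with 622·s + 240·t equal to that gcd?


Euclidean algorithm on (622, 240) — divide until remainder is 0:
  622 = 2 · 240 + 142
  240 = 1 · 142 + 98
  142 = 1 · 98 + 44
  98 = 2 · 44 + 10
  44 = 4 · 10 + 4
  10 = 2 · 4 + 2
  4 = 2 · 2 + 0
gcd(622, 240) = 2.
Track Bezout coefficients alongside the remainders: start with r₀ = 622 = a·1 + b·0 (s = 1, t = 0) and r₁ = 240 = a·0 + b·1 (s = 0, t = 1); each new remainder r_{k+1} = r_{k-1} − q_k·r_k inherits s_{k+1} = s_{k-1} − q_k·s_k, t_{k+1} = t_{k-1} − q_k·t_k, so r_k = a·s_k + b·t_k at every step:
  q = 2: r = 142, s = 1 − 2·0 = 1, t = 0 − 2·1 = -2  (check: 622·1 + 240·(-2) = 142)
  q = 1: r = 98, s = 0 − 1·1 = -1, t = 1 − 1·(-2) = 3  (check: 622·(-1) + 240·3 = 98)
  q = 1: r = 44, s = 1 − 1·(-1) = 2, t = -2 − 1·3 = -5  (check: 622·2 + 240·(-5) = 44)
  q = 2: r = 10, s = -1 − 2·2 = -5, t = 3 − 2·(-5) = 13  (check: 622·(-5) + 240·13 = 10)
  q = 4: r = 4, s = 2 − 4·(-5) = 22, t = -5 − 4·13 = -57  (check: 622·22 + 240·(-57) = 4)
  q = 2: r = 2, s = -5 − 2·22 = -49, t = 13 − 2·(-57) = 127  (check: 622·(-49) + 240·127 = 2)
The row with r = 2 (the gcd) gives the Bezout coefficients s = -49, t = 127.
Result: 622 · (-49) + 240 · (127) = 2.

gcd(622, 240) = 2; s = -49, t = 127 (check: 622·(-49) + 240·127 = 2).


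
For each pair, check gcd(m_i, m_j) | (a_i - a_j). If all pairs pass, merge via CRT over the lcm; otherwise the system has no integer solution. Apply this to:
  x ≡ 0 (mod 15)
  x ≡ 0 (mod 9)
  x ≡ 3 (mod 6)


Moduli 15, 9, 6 are not pairwise coprime, so CRT works modulo lcm(m_i) when all pairwise compatibility conditions hold.
Pairwise compatibility: gcd(m_i, m_j) must divide a_i - a_j for every pair.
Merge one congruence at a time:
  Start: x ≡ 0 (mod 15).
  Combine with x ≡ 0 (mod 9): gcd(15, 9) = 3; 0 - 0 = 0, which IS divisible by 3, so compatible.
    Write x = 0 + 15·t and substitute into x ≡ 0 (mod 9): 15·t ≡ 0 − 0 = 0 (mod 9).
    Divide the congruence (and modulus) by g = 3: 5·t ≡ 0 (mod 3).
    Reduce coefficients mod 3: 2·t ≡ 0 (mod 3).
    The inverse of 2 mod 3 is 2 (since 2·2 = 4 = 1·3 + 1), so t ≡ 2·0 = 0 ≡ 0 (mod 3).
    Then x = 0 + 15·0 = 0, valid modulo lcm(15, 9) = 45: x ≡ 0 (mod 45).
  Combine with x ≡ 3 (mod 6): gcd(45, 6) = 3; 3 - 0 = 3, which IS divisible by 3, so compatible.
    Write x = 0 + 45·t and substitute into x ≡ 3 (mod 6): 45·t ≡ 3 − 0 = 3 (mod 6).
    Divide the congruence (and modulus) by g = 3: 15·t ≡ 1 (mod 2).
    Reduce coefficients mod 2: 1·t ≡ 1 (mod 2).
    So t ≡ 1 (mod 2).
    Then x = 0 + 45·1 = 45, valid modulo lcm(45, 6) = 90: x ≡ 45 (mod 90).
Verify: 45 mod 15 = 0, 45 mod 9 = 0, 45 mod 6 = 3.

x ≡ 45 (mod 90).


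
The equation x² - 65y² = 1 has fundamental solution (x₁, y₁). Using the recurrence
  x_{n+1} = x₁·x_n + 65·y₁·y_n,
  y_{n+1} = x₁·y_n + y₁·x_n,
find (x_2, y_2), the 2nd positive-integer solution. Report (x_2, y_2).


Step 1: Find the fundamental solution (x₁, y₁) of x² - 65y² = 1.
  Expand √65 as a continued fraction. a₀ = ⌊√65⌋ = 8; iterate m_{k+1} = d_k·a_k − m_k, d_{k+1} = (65 − m_{k+1}²)/d_k, a_{k+1} = ⌊(a₀ + m_{k+1})/d_{k+1}⌋ (starting m₀ = 0, d₀ = 1), with convergents p_k = a_k·p_{k-1} + p_{k-2}, q_k = a_k·q_{k-1} + q_{k-2} (p₋₁ = 1, q₋₁ = 0):
  k = 0: a₀ = 8; p₀/q₀ = 8/1; p₀² − 65·q₀² = 64 − 65 = -1.
  k = 1: m = 8, d = 1, a = ⌊(8 + 8)/1⌋ = 16; p/q = (16·8 + 1)/(16·1 + 0) = 129/16; p² − 65·q² = 16641 − 16640 = 1.
  The first convergent with p² − 65·q² = 1 gives the fundamental solution (x₁, y₁) = (129, 16).
Step 2: Apply the recurrence (x_{n+1}, y_{n+1}) = (x₁x_n + 65y₁y_n, x₁y_n + y₁x_n) repeatedly.
  From (x_1, y_1) = (129, 16): x_2 = 129·129 + 65·16·16 = 33281; y_2 = 129·16 + 16·129 = 4128.
Step 3: Verify x_2² - 65·y_2² = 1107624961 - 1107624960 = 1 (should be 1). ✓

(x_1, y_1) = (129, 16); (x_2, y_2) = (33281, 4128).


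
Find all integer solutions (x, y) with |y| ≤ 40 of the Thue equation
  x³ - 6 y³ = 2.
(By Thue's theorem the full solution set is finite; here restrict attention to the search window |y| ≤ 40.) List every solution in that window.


The equation is x³ - 6y³ = 2. For fixed y, x³ = 6·y³ + 2, so a solution requires the RHS to be a perfect cube.
Strategy: iterate y from -40 to 40, compute RHS = 6·y³ + 2, and check whether it is a (positive or negative) perfect cube.
Check small values of y:
  y = 0: RHS = 2 is not a perfect cube.
  y = 1: RHS = 8 = (2)³ ⇒ x = 2 works.
  y = -1: RHS = -4 is not a perfect cube.
  y = 2: RHS = 50 is not a perfect cube.
  y = -2: RHS = -46 is not a perfect cube.
  y = 3: RHS = 164 is not a perfect cube.
  y = -3: RHS = -160 is not a perfect cube.
Continuing the search up to |y| = 40 finds no further solutions beyond those listed.
Collected solutions: (2, 1).

Solutions (with |y| ≤ 40): (2, 1).


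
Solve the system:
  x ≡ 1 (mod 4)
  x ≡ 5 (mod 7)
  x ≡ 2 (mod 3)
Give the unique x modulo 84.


Moduli 4, 7, 3 are pairwise coprime; by CRT there is a unique solution modulo M = 4 · 7 · 3 = 84.
Solve pairwise, accumulating the modulus:
  Start with x ≡ 1 (mod 4).
  Combine with x ≡ 5 (mod 7): since gcd(4, 7) = 1, we get a unique residue mod 28.
    Write x = 1 + 4·t and substitute into x ≡ 5 (mod 7): 4·t ≡ 5 − 1 = 4 (mod 7).
    The inverse of 4 mod 7 is 2 (since 4·2 = 8 = 1·7 + 1), so t ≡ 2·4 = 8 ≡ 1 (mod 7).
    Then x = 1 + 4·1 = 5, valid modulo lcm(4, 7) = 28: x ≡ 5 (mod 28).
  Combine with x ≡ 2 (mod 3): since gcd(28, 3) = 1, we get a unique residue mod 84.
    Write x = 5 + 28·t and substitute into x ≡ 2 (mod 3): 28·t ≡ 2 − 5 = -3 (mod 3).
    Reduce coefficients mod 3: 1·t ≡ 0 (mod 3).
    So t ≡ 0 (mod 3).
    Then x = 5 + 28·0 = 5, valid modulo lcm(28, 3) = 84: x ≡ 5 (mod 84).
Verify: 5 mod 4 = 1 ✓, 5 mod 7 = 5 ✓, 5 mod 3 = 2 ✓.

x ≡ 5 (mod 84).


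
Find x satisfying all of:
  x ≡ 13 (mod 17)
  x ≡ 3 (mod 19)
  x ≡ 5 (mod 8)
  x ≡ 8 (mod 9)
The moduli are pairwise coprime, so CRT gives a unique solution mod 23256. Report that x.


Product of moduli M = 17 · 19 · 8 · 9 = 23256.
Merge one congruence at a time:
  Start: x ≡ 13 (mod 17).
  Combine with x ≡ 3 (mod 19); new modulus lcm = 323.
    Write x = 13 + 17·t and substitute into x ≡ 3 (mod 19): 17·t ≡ 3 − 13 = -10 (mod 19).
    Reduce coefficients mod 19: 17·t ≡ 9 (mod 19).
    The inverse of 17 mod 19 is 9 (since 17·9 = 153 = 8·19 + 1), so t ≡ 9·9 = 81 ≡ 5 (mod 19).
    Then x = 13 + 17·5 = 98, valid modulo lcm(17, 19) = 323: x ≡ 98 (mod 323).
  Combine with x ≡ 5 (mod 8); new modulus lcm = 2584.
    Write x = 98 + 323·t and substitute into x ≡ 5 (mod 8): 323·t ≡ 5 − 98 = -93 (mod 8).
    Reduce coefficients mod 8: 3·t ≡ 3 (mod 8).
    The inverse of 3 mod 8 is 3 (since 3·3 = 9 = 1·8 + 1), so t ≡ 3·3 = 9 ≡ 1 (mod 8).
    Then x = 98 + 323·1 = 421, valid modulo lcm(323, 8) = 2584: x ≡ 421 (mod 2584).
  Combine with x ≡ 8 (mod 9); new modulus lcm = 23256.
    Write x = 421 + 2584·t and substitute into x ≡ 8 (mod 9): 2584·t ≡ 8 − 421 = -413 (mod 9).
    Reduce coefficients mod 9: 1·t ≡ 1 (mod 9).
    So t ≡ 1 (mod 9).
    Then x = 421 + 2584·1 = 3005, valid modulo lcm(2584, 9) = 23256: x ≡ 3005 (mod 23256).
Verify against each original: 3005 mod 17 = 13, 3005 mod 19 = 3, 3005 mod 8 = 5, 3005 mod 9 = 8.

x ≡ 3005 (mod 23256).


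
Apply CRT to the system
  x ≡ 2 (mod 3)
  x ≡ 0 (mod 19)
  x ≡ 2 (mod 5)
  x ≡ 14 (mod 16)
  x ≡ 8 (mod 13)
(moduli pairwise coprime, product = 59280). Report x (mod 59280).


Product of moduli M = 3 · 19 · 5 · 16 · 13 = 59280.
Merge one congruence at a time:
  Start: x ≡ 2 (mod 3).
  Combine with x ≡ 0 (mod 19); new modulus lcm = 57.
    Write x = 2 + 3·t and substitute into x ≡ 0 (mod 19): 3·t ≡ 0 − 2 = -2 (mod 19).
    Reduce coefficients mod 19: 3·t ≡ 17 (mod 19).
    The inverse of 3 mod 19 is 13 (since 3·13 = 39 = 2·19 + 1), so t ≡ 13·17 = 221 ≡ 12 (mod 19).
    Then x = 2 + 3·12 = 38, valid modulo lcm(3, 19) = 57: x ≡ 38 (mod 57).
  Combine with x ≡ 2 (mod 5); new modulus lcm = 285.
    Write x = 38 + 57·t and substitute into x ≡ 2 (mod 5): 57·t ≡ 2 − 38 = -36 (mod 5).
    Reduce coefficients mod 5: 2·t ≡ 4 (mod 5).
    The inverse of 2 mod 5 is 3 (since 2·3 = 6 = 1·5 + 1), so t ≡ 3·4 = 12 ≡ 2 (mod 5).
    Then x = 38 + 57·2 = 152, valid modulo lcm(57, 5) = 285: x ≡ 152 (mod 285).
  Combine with x ≡ 14 (mod 16); new modulus lcm = 4560.
    Write x = 152 + 285·t and substitute into x ≡ 14 (mod 16): 285·t ≡ 14 − 152 = -138 (mod 16).
    Reduce coefficients mod 16: 13·t ≡ 6 (mod 16).
    The inverse of 13 mod 16 is 5 (since 13·5 = 65 = 4·16 + 1), so t ≡ 5·6 = 30 ≡ 14 (mod 16).
    Then x = 152 + 285·14 = 4142, valid modulo lcm(285, 16) = 4560: x ≡ 4142 (mod 4560).
  Combine with x ≡ 8 (mod 13); new modulus lcm = 59280.
    Write x = 4142 + 4560·t and substitute into x ≡ 8 (mod 13): 4560·t ≡ 8 − 4142 = -4134 (mod 13).
    Reduce coefficients mod 13: 10·t ≡ 0 (mod 13).
    The inverse of 10 mod 13 is 4 (since 10·4 = 40 = 3·13 + 1), so t ≡ 4·0 = 0 ≡ 0 (mod 13).
    Then x = 4142 + 4560·0 = 4142, valid modulo lcm(4560, 13) = 59280: x ≡ 4142 (mod 59280).
Verify against each original: 4142 mod 3 = 2, 4142 mod 19 = 0, 4142 mod 5 = 2, 4142 mod 16 = 14, 4142 mod 13 = 8.

x ≡ 4142 (mod 59280).


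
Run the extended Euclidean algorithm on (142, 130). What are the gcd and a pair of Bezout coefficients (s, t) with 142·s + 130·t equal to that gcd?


Euclidean algorithm on (142, 130) — divide until remainder is 0:
  142 = 1 · 130 + 12
  130 = 10 · 12 + 10
  12 = 1 · 10 + 2
  10 = 5 · 2 + 0
gcd(142, 130) = 2.
Track Bezout coefficients alongside the remainders: start with r₀ = 142 = a·1 + b·0 (s = 1, t = 0) and r₁ = 130 = a·0 + b·1 (s = 0, t = 1); each new remainder r_{k+1} = r_{k-1} − q_k·r_k inherits s_{k+1} = s_{k-1} − q_k·s_k, t_{k+1} = t_{k-1} − q_k·t_k, so r_k = a·s_k + b·t_k at every step:
  q = 1: r = 12, s = 1 − 1·0 = 1, t = 0 − 1·1 = -1  (check: 142·1 + 130·(-1) = 12)
  q = 10: r = 10, s = 0 − 10·1 = -10, t = 1 − 10·(-1) = 11  (check: 142·(-10) + 130·11 = 10)
  q = 1: r = 2, s = 1 − 1·(-10) = 11, t = -1 − 1·11 = -12  (check: 142·11 + 130·(-12) = 2)
The row with r = 2 (the gcd) gives the Bezout coefficients s = 11, t = -12.
Result: 142 · (11) + 130 · (-12) = 2.

gcd(142, 130) = 2; s = 11, t = -12 (check: 142·11 + 130·(-12) = 2).


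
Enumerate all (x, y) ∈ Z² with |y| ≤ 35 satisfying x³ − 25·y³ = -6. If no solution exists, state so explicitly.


The equation is x³ - 25y³ = -6. For fixed y, x³ = 25·y³ − 6, so a solution requires the RHS to be a perfect cube.
Strategy: iterate y from -35 to 35, compute RHS = 25·y³ − 6, and check whether it is a (positive or negative) perfect cube.
Check small values of y:
  y = 0: RHS = -6 is not a perfect cube.
  y = 1: RHS = 19 is not a perfect cube.
  y = -1: RHS = -31 is not a perfect cube.
  y = 2: RHS = 194 is not a perfect cube.
  y = -2: RHS = -206 is not a perfect cube.
  y = 3: RHS = 669 is not a perfect cube.
  y = -3: RHS = -681 is not a perfect cube.
Continuing the search up to |y| = 35 finds no solutions either.
No (x, y) in the scanned range satisfies the equation.

No integer solutions with |y| ≤ 35.


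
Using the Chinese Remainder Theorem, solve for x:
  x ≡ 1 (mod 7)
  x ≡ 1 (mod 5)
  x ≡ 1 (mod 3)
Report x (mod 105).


Moduli 7, 5, 3 are pairwise coprime; by CRT there is a unique solution modulo M = 7 · 5 · 3 = 105.
Solve pairwise, accumulating the modulus:
  Start with x ≡ 1 (mod 7).
  Combine with x ≡ 1 (mod 5): since gcd(7, 5) = 1, we get a unique residue mod 35.
    Write x = 1 + 7·t and substitute into x ≡ 1 (mod 5): 7·t ≡ 1 − 1 = 0 (mod 5).
    Reduce coefficients mod 5: 2·t ≡ 0 (mod 5).
    The inverse of 2 mod 5 is 3 (since 2·3 = 6 = 1·5 + 1), so t ≡ 3·0 = 0 ≡ 0 (mod 5).
    Then x = 1 + 7·0 = 1, valid modulo lcm(7, 5) = 35: x ≡ 1 (mod 35).
  Combine with x ≡ 1 (mod 3): since gcd(35, 3) = 1, we get a unique residue mod 105.
    Write x = 1 + 35·t and substitute into x ≡ 1 (mod 3): 35·t ≡ 1 − 1 = 0 (mod 3).
    Reduce coefficients mod 3: 2·t ≡ 0 (mod 3).
    The inverse of 2 mod 3 is 2 (since 2·2 = 4 = 1·3 + 1), so t ≡ 2·0 = 0 ≡ 0 (mod 3).
    Then x = 1 + 35·0 = 1, valid modulo lcm(35, 3) = 105: x ≡ 1 (mod 105).
Verify: 1 mod 7 = 1 ✓, 1 mod 5 = 1 ✓, 1 mod 3 = 1 ✓.

x ≡ 1 (mod 105).


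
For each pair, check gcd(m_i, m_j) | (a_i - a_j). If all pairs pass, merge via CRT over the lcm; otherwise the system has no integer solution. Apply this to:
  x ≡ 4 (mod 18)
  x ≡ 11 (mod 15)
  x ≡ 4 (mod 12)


Moduli 18, 15, 12 are not pairwise coprime, so CRT works modulo lcm(m_i) when all pairwise compatibility conditions hold.
Pairwise compatibility: gcd(m_i, m_j) must divide a_i - a_j for every pair.
Merge one congruence at a time:
  Start: x ≡ 4 (mod 18).
  Combine with x ≡ 11 (mod 15): gcd(18, 15) = 3, and 11 - 4 = 7 is NOT divisible by 3.
    ⇒ system is inconsistent (no integer solution).

No solution (the system is inconsistent).


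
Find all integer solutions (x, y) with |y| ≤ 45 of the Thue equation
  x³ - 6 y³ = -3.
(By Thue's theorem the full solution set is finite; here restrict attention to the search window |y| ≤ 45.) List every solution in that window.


The equation is x³ - 6y³ = -3. For fixed y, x³ = 6·y³ − 3, so a solution requires the RHS to be a perfect cube.
Strategy: iterate y from -45 to 45, compute RHS = 6·y³ − 3, and check whether it is a (positive or negative) perfect cube.
Check small values of y:
  y = 0: RHS = -3 is not a perfect cube.
  y = 1: RHS = 3 is not a perfect cube.
  y = -1: RHS = -9 is not a perfect cube.
  y = 2: RHS = 45 is not a perfect cube.
  y = -2: RHS = -51 is not a perfect cube.
  y = 3: RHS = 159 is not a perfect cube.
  y = -3: RHS = -165 is not a perfect cube.
Continuing the search up to |y| = 45 finds no solutions either.
No (x, y) in the scanned range satisfies the equation.

No integer solutions with |y| ≤ 45.


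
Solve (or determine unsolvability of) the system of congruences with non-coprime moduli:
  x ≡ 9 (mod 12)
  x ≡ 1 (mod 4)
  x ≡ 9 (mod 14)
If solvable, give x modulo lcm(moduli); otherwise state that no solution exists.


Moduli 12, 4, 14 are not pairwise coprime, so CRT works modulo lcm(m_i) when all pairwise compatibility conditions hold.
Pairwise compatibility: gcd(m_i, m_j) must divide a_i - a_j for every pair.
Merge one congruence at a time:
  Start: x ≡ 9 (mod 12).
  Combine with x ≡ 1 (mod 4): gcd(12, 4) = 4; 1 - 9 = -8, which IS divisible by 4, so compatible.
    Write x = 9 + 12·t and substitute into x ≡ 1 (mod 4): 12·t ≡ 1 − 9 = -8 (mod 4).
    Divide the congruence (and modulus) by g = 4: 3·t ≡ -2 (mod 1).
    Modulo 1 every t works; take t = 0.
    Then x = 9 + 12·0 = 9, valid modulo lcm(12, 4) = 12: x ≡ 9 (mod 12).
  Combine with x ≡ 9 (mod 14): gcd(12, 14) = 2; 9 - 9 = 0, which IS divisible by 2, so compatible.
    Write x = 9 + 12·t and substitute into x ≡ 9 (mod 14): 12·t ≡ 9 − 9 = 0 (mod 14).
    Divide the congruence (and modulus) by g = 2: 6·t ≡ 0 (mod 7).
    The inverse of 6 mod 7 is 6 (since 6·6 = 36 = 5·7 + 1), so t ≡ 6·0 = 0 ≡ 0 (mod 7).
    Then x = 9 + 12·0 = 9, valid modulo lcm(12, 14) = 84: x ≡ 9 (mod 84).
Verify: 9 mod 12 = 9, 9 mod 4 = 1, 9 mod 14 = 9.

x ≡ 9 (mod 84).


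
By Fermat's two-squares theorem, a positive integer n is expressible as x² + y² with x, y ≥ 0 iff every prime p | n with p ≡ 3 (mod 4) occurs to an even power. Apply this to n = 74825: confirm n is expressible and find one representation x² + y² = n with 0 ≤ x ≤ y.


Step 1: Factor n = 74825 = 5^2 · 41 · 73.
Step 2: Check the mod-4 condition on each prime factor: 5 ≡ 1 (mod 4), exponent 2; 41 ≡ 1 (mod 4), exponent 1; 73 ≡ 1 (mod 4), exponent 1.
All primes ≡ 3 (mod 4) appear to even exponent (or don't appear), so by the two-squares theorem n IS expressible as a sum of two squares.
Step 3: Build a representation. Group n = k² · m with k = 5 and m = 41 · 73 = 2993 (a product of primes ≡ 1 (mod 4)); a representation of m scales to one of n via (k·x)² + (k·y)² = k²(x² + y²). Each prime p ≡ 1 (mod 4) is itself a sum of two squares; find a² by testing p − a² for a perfect square:
  41: 41 − 1² = 40, 41 − 2² = 37, 41 − 3² = 32, 41 − 4² = 25 = 5² ⇒ 41 = 4² + 5².
  73: 73 − 1² = 72, 73 − 2² = 69, 73 − 3² = 64 = 8² ⇒ 73 = 3² + 8².
  Combine using the Brahmagupta–Fibonacci identity (a² + b²)(c² + d²) = (ac − bd)² + (ad + bc)² = (ac + bd)² + (ad − bc)²:
  41 · 73 = 2993: from (4² + 5²)(3² + 8²), take (4·3 − 5·8, 4·8 + 5·3) = (12 − 40, 32 + 15) = (-28, 47); dropping signs (only squares matter) gives (28, 47); check 28² + 47² = 784 + 2209 = 2993 ✓.
  Scale by k = 5: (5·28, 5·47) = (140, 235).
Step 4: Order so x ≤ y and verify: 140² + 235² = 19600 + 55225 = 74825 = n. ✓

n = 74825 = 140² + 235² (one valid representation with x ≤ y).
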